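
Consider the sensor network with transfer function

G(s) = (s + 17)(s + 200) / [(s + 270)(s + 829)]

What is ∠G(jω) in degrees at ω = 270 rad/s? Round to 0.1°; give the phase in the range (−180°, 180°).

76.8°

At s = jω = j270:
zero (s+17): 17 + j270 → |·| = √(17²+270²) = √73189 ≈ 270.53, ∠ = arctan(270/17) ≈ 86.40°
zero (s+200): 200 + j270 → |·| = √(200²+270²) = √112900 ≈ 336.01, ∠ = arctan(270/200) ≈ 53.47°
pole (s+270): 270 + j270 → |·| = √(270²+270²) = √145800 ≈ 381.84, ∠ = arctan(270/270) ≈ 45.00°
pole (s+829): 829 + j270 → |·| = √(829²+270²) = √760141 ≈ 871.86, ∠ = arctan(270/829) ≈ 18.04°
∠G = 139.87° − 63.04° = 76.83°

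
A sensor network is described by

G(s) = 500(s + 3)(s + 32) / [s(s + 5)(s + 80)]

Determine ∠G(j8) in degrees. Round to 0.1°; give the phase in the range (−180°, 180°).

At s = jω = j8:
zero (s+3): 3 + j8 → |·| = √(3²+8²) = √73 ≈ 8.544, ∠ = arctan(8/3) ≈ 69.44°
zero (s+32): 32 + j8 → |·| = √(32²+8²) = √1088 ≈ 32.985, ∠ = arctan(8/32) ≈ 14.04°
pole (s+5): 5 + j8 → |·| = √(5²+8²) = √89 ≈ 9.434, ∠ = arctan(8/5) ≈ 57.99°
pole (s+80): 80 + j8 → |·| = √(80²+8²) = √6464 ≈ 80.399, ∠ = arctan(8/80) ≈ 5.71°
pole at origin: |s| = 8, ∠ = 90.00° (in denominator)
∠G = 83.48° − 153.70° = -70.22°

-70.2°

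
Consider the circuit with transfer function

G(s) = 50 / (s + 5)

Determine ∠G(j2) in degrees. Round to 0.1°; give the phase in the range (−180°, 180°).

At s = jω = j2:
pole (s+5): 5 + j2 → |·| = √(5²+2²) = √29 ≈ 5.3852, ∠ = arctan(2/5) ≈ 21.80°
∠G = 0.00° − 21.80° = -21.80°

-21.8°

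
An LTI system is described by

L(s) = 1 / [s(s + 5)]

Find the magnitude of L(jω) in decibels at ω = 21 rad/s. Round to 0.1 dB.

At s = jω = j21:
pole (s+5): 5 + j21 → |·| = √(5²+21²) = √466 ≈ 21.587, ∠ = arctan(21/5) ≈ 76.61°
pole at origin: |s| = 21, ∠ = 90.00° (in denominator)
|L| = 1 / 453.33 ≈ 0.0022059
Gain = 20 log₁₀(0.0022059) ≈ -53.13 dB

-53.1 dB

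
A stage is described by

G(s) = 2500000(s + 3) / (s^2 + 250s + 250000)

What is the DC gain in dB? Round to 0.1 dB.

29.5 dB

G(0) = 2500000·3 / 250000 = 30
20 log₁₀(30) ≈ 29.54 dB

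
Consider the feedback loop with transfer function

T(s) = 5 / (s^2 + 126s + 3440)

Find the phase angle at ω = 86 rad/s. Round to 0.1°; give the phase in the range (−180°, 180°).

-110.1°

Substitute s = j86:
Numerator: 5 = 5 + j0
Denominator: (j86)^2 + 126(j86) + 3440 = -3956 + j10836
|N| = √(5² + 0²) ≈ 5, ∠N ≈ 0.00°
|D| = √(3956² + 10836²) ≈ 11536, ∠D ≈ 110.06°
∠T = 0.00° − 110.06° = -110.06°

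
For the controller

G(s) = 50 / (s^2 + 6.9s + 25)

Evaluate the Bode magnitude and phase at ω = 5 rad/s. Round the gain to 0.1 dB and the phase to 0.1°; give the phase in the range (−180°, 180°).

At s = jω = j5:
quadratic: (j5)² + 6.9·j5 + 25 = 0 + j34.5 → |·| ≈ 34.5, ∠ ≈ 90.00°
|G| = 50 / 34.5 ≈ 1.4493
Gain = 20 log₁₀(1.4493) ≈ 3.22 dB
∠G = 0.00° − 90.00° = -90.00°

3.2 dB, -90.0°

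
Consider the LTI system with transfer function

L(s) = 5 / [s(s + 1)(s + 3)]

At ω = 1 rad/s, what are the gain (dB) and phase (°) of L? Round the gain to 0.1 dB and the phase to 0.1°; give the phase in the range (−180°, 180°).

1.0 dB, -153.4°

At s = jω = j1:
pole (s+1): 1 + j1 → |·| = √(1²+1²) = √2 ≈ 1.4142, ∠ = arctan(1/1) ≈ 45.00°
pole (s+3): 3 + j1 → |·| = √(3²+1²) = √10 ≈ 3.1623, ∠ = arctan(1/3) ≈ 18.43°
pole at origin: |s| = 1, ∠ = 90.00° (in denominator)
|L| = 5 / 4.4721 ≈ 1.118
Gain = 20 log₁₀(1.118) ≈ 0.97 dB
∠L = 0.00° − 153.43° = -153.43°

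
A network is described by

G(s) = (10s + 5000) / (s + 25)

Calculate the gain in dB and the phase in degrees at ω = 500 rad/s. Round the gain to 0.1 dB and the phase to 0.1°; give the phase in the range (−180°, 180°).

Substitute s = j500:
Numerator: 10(j500) + 5000 = 5000 + j5000
Denominator: (j500) + 25 = 25 + j500
|N| = √(5000² + 5000²) ≈ 7071.1, ∠N ≈ 45.00°
|D| = √(25² + 500²) ≈ 500.62, ∠D ≈ 87.14°
|G| = 7071.1 / 500.62 ≈ 14.125
Gain = 20 log₁₀(14.125) ≈ 23.00 dB
∠G = 45.00° − 87.14° = -42.14°

23.0 dB, -42.1°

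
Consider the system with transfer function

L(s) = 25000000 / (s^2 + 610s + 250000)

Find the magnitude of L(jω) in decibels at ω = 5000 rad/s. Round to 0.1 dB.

0.0 dB

At s = jω = j5000:
quadratic: (j5000)² + 610·j5000 + 250000 = -24750000 + j3050000 → |·| ≈ 2.4937e+07, ∠ ≈ 172.97°
|L| = 25000000 / 2.4937e+07 ≈ 1.0025
Gain = 20 log₁₀(1.0025) ≈ 0.02 dB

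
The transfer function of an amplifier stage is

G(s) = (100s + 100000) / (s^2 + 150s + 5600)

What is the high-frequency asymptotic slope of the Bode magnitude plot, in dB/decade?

-20 dB/decade

Each pole contributes −20 dB/decade at high frequency; each zero contributes +20 dB/decade.
Net: 1 zero(s) − 2 pole(s) → -20 dB/decade.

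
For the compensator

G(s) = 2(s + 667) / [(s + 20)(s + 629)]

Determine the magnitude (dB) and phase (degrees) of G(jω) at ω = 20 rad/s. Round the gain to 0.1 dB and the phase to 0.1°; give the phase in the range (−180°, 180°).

-22.5 dB, -45.1°

At s = jω = j20:
zero (s+667): 667 + j20 → |·| = √(667²+20²) = √445289 ≈ 667.3, ∠ = arctan(20/667) ≈ 1.72°
pole (s+20): 20 + j20 → |·| = √(20²+20²) = √800 ≈ 28.284, ∠ = arctan(20/20) ≈ 45.00°
pole (s+629): 629 + j20 → |·| = √(629²+20²) = √396041 ≈ 629.32, ∠ = arctan(20/629) ≈ 1.82°
|G| = 2 · 667.3 / 17800 ≈ 0.074978
Gain = 20 log₁₀(0.074978) ≈ -22.50 dB
∠G = 1.72° − 46.82° = -45.10°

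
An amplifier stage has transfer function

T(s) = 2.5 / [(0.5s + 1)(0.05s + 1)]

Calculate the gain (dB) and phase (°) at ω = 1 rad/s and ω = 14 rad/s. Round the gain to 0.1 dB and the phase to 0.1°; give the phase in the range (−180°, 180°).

At ω = 1 rad/s:
pole (1 + j1·0.5) = 1 + j0.5 → |·| ≈ 1.118, ∠ ≈ 26.57°
pole (1 + j1·0.05) = 1 + j0.05 → |·| ≈ 1.0012, ∠ ≈ 2.86°
|T| = 2.5 · 1 / (1.118 · 1.0012) ≈ 2.2335
Gain = 20 log₁₀(2.2335) ≈ 6.98 dB
∠T = (0°) − (26.57° + 2.86°) = -29.43°

At ω = 14 rad/s:
pole (1 + j14·0.5) = 1 + j7 → |·| ≈ 7.0711, ∠ ≈ 81.87°
pole (1 + j14·0.05) = 1 + j0.7 → |·| ≈ 1.2207, ∠ ≈ 34.99°
|T| = 2.5 · 1 / (7.0711 · 1.2207) ≈ 0.28963
Gain = 20 log₁₀(0.28963) ≈ -10.76 dB
∠T = (0°) − (81.87° + 34.99°) = -116.86°

ω = 1: 7.0 dB, -29.4°; ω = 14: -10.8 dB, -116.9°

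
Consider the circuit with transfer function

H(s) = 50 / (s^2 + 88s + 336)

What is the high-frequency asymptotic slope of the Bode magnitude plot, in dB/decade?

Each pole contributes −20 dB/decade at high frequency; each zero contributes +20 dB/decade.
Net: 0 zero(s) − 2 pole(s) → -40 dB/decade.

-40 dB/decade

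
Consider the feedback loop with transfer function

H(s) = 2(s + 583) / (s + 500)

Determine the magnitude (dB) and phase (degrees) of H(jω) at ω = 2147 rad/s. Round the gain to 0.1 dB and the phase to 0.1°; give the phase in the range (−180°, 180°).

At s = jω = j2147:
zero (s+583): 583 + j2147 → |·| = √(583²+2147²) = √4949498 ≈ 2224.7, ∠ = arctan(2147/583) ≈ 74.81°
pole (s+500): 500 + j2147 → |·| = √(500²+2147²) = √4859609 ≈ 2204.5, ∠ = arctan(2147/500) ≈ 76.89°
|H| = 2 · 2224.7 / 2204.5 ≈ 2.0183
Gain = 20 log₁₀(2.0183) ≈ 6.10 dB
∠H = 74.81° − 76.89° = -2.08°

6.1 dB, -2.1°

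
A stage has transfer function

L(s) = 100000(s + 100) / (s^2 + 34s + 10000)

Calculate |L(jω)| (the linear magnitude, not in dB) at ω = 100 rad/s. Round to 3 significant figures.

4.16e+03

At s = jω = j100:
zero (s+100): 100 + j100 → |·| = √(100²+100²) = √20000 ≈ 141.42, ∠ = arctan(100/100) ≈ 45.00°
quadratic: (j100)² + 34·j100 + 10000 = 0 + j3400 → |·| ≈ 3400, ∠ ≈ 90.00°
|L| = 100000 · 141.42 / 3400 ≈ 4159.4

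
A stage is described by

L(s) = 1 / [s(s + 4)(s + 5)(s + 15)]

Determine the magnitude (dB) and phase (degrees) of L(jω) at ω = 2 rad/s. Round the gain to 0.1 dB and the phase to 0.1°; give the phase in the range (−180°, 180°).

At s = jω = j2:
pole (s+4): 4 + j2 → |·| = √(4²+2²) = √20 ≈ 4.4721, ∠ = arctan(2/4) ≈ 26.57°
pole (s+5): 5 + j2 → |·| = √(5²+2²) = √29 ≈ 5.3852, ∠ = arctan(2/5) ≈ 21.80°
pole (s+15): 15 + j2 → |·| = √(15²+2²) = √229 ≈ 15.133, ∠ = arctan(2/15) ≈ 7.59°
pole at origin: |s| = 2, ∠ = 90.00° (in denominator)
|L| = 1 / 728.9 ≈ 0.0013719
Gain = 20 log₁₀(0.0013719) ≈ -57.25 dB
∠L = 0.00° − 145.96° = -145.96°

-57.3 dB, -146.0°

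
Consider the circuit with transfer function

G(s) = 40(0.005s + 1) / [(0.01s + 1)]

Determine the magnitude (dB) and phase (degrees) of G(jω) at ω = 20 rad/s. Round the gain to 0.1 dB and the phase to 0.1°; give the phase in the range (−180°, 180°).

At ω = 20 rad/s:
zero (1 + j20·0.005) = 1 + j0.1 → |·| ≈ 1.005, ∠ ≈ 5.71°
pole (1 + j20·0.01) = 1 + j0.2 → |·| ≈ 1.0198, ∠ ≈ 11.31°
|G| = 40 · 1.005 / (1.0198) ≈ 39.419
Gain = 20 log₁₀(39.419) ≈ 31.91 dB
∠G = (5.71°) − (11.31°) = -5.60°

31.9 dB, -5.6°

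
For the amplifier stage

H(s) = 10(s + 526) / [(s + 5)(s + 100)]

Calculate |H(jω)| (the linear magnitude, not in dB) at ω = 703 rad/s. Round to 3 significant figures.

0.0176

At s = jω = j703:
zero (s+526): 526 + j703 → |·| = √(526²+703²) = √770885 ≈ 878, ∠ = arctan(703/526) ≈ 53.20°
pole (s+5): 5 + j703 → |·| = √(5²+703²) = √494234 ≈ 703.02, ∠ = arctan(703/5) ≈ 89.59°
pole (s+100): 100 + j703 → |·| = √(100²+703²) = √504209 ≈ 710.08, ∠ = arctan(703/100) ≈ 81.90°
|H| = 10 · 878 / 4.992e+05 ≈ 0.017588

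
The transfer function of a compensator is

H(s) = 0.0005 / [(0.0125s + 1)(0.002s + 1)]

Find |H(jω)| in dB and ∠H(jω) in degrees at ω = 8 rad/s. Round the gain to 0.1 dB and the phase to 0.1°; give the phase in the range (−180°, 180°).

At ω = 8 rad/s:
pole (1 + j8·0.0125) = 1 + j0.1 → |·| ≈ 1.005, ∠ ≈ 5.71°
pole (1 + j8·0.002) = 1 + j0.016 → |·| ≈ 1.0001, ∠ ≈ 0.92°
|H| = 0.0005 · 1 / (1.005 · 1.0001) ≈ 0.00049746
Gain = 20 log₁₀(0.00049746) ≈ -66.06 dB
∠H = (0°) − (5.71° + 0.92°) = -6.63°

-66.1 dB, -6.6°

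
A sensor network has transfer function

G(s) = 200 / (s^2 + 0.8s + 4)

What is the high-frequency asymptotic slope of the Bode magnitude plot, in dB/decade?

-40 dB/decade

Each pole contributes −20 dB/decade at high frequency; each zero contributes +20 dB/decade.
Net: 0 zero(s) − 2 pole(s) → -40 dB/decade.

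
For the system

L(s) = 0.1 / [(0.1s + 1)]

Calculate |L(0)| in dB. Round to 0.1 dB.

-20.0 dB

L(0) = 0.1 · 1 / 1 = 0.1
20 log₁₀(0.1) ≈ -20.00 dB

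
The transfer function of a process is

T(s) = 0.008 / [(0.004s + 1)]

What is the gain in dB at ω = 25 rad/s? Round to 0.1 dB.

-42.0 dB

At ω = 25 rad/s:
pole (1 + j25·0.004) = 1 + j0.1 → |·| ≈ 1.005, ∠ ≈ 5.71°
|T| = 0.008 · 1 / (1.005) ≈ 0.0079602
Gain = 20 log₁₀(0.0079602) ≈ -41.98 dB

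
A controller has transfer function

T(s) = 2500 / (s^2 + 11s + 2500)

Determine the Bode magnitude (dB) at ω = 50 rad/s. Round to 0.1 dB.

At s = jω = j50:
quadratic: (j50)² + 11·j50 + 2500 = 0 + j550 → |·| ≈ 550, ∠ ≈ 90.00°
|T| = 2500 / 550 ≈ 4.5455
Gain = 20 log₁₀(4.5455) ≈ 13.15 dB

13.2 dB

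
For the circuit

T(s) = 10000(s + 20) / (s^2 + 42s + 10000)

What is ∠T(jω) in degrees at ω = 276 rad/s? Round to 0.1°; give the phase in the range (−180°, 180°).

-84.2°

At s = jω = j276:
zero (s+20): 20 + j276 → |·| = √(20²+276²) = √76576 ≈ 276.72, ∠ = arctan(276/20) ≈ 85.86°
quadratic: (j276)² + 42·j276 + 10000 = -66176 + j11592 → |·| ≈ 67184, ∠ ≈ 170.06°
∠T = 85.86° − 170.06° = -84.20°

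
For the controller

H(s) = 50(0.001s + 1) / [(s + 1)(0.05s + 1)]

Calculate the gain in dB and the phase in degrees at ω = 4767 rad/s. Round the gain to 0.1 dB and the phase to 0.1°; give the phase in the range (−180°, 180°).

-73.4 dB, -101.6°

At ω = 4767 rad/s:
zero (1 + j4767·0.001) = 1 + j4.767 → |·| ≈ 4.8708, ∠ ≈ 78.15°
pole (1 + j4767·1) = 1 + j4767 → |·| ≈ 4767, ∠ ≈ 89.99°
pole (1 + j4767·0.05) = 1 + j238.35 → |·| ≈ 238.35, ∠ ≈ 89.76°
|H| = 50 · 4.8708 / (4767 · 238.35) ≈ 0.00021434
Gain = 20 log₁₀(0.00021434) ≈ -73.38 dB
∠H = (78.15°) − (89.99° + 89.76°) = -101.60°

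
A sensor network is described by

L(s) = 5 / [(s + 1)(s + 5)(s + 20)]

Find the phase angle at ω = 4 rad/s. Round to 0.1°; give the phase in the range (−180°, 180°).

-125.9°

At s = jω = j4:
pole (s+1): 1 + j4 → |·| = √(1²+4²) = √17 ≈ 4.1231, ∠ = arctan(4/1) ≈ 75.96°
pole (s+5): 5 + j4 → |·| = √(5²+4²) = √41 ≈ 6.4031, ∠ = arctan(4/5) ≈ 38.66°
pole (s+20): 20 + j4 → |·| = √(20²+4²) = √416 ≈ 20.396, ∠ = arctan(4/20) ≈ 11.31°
∠L = 0.00° − 125.93° = -125.93°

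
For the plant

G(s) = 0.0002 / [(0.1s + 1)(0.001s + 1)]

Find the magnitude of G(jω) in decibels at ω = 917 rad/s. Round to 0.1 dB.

-115.9 dB

At ω = 917 rad/s:
pole (1 + j917·0.1) = 1 + j91.7 → |·| ≈ 91.705, ∠ ≈ 89.38°
pole (1 + j917·0.001) = 1 + j0.917 → |·| ≈ 1.3568, ∠ ≈ 42.52°
|G| = 0.0002 · 1 / (91.705 · 1.3568) ≈ 1.6074e-06
Gain = 20 log₁₀(1.6074e-06) ≈ -115.88 dB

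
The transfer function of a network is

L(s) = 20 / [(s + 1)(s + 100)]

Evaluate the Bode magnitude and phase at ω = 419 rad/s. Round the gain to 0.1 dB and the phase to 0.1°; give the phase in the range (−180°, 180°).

-79.1 dB, -166.4°

At s = jω = j419:
pole (s+1): 1 + j419 → |·| = √(1²+419²) = √175562 ≈ 419, ∠ = arctan(419/1) ≈ 89.86°
pole (s+100): 100 + j419 → |·| = √(100²+419²) = √185561 ≈ 430.77, ∠ = arctan(419/100) ≈ 76.58°
|L| = 20 / 1.8049e+05 ≈ 0.00011081
Gain = 20 log₁₀(0.00011081) ≈ -79.11 dB
∠L = 0.00° − 166.44° = -166.44°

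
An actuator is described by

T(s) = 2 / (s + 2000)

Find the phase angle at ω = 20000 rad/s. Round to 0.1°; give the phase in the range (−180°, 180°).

-84.3°

Substitute s = j20000:
Numerator: 2 = 2 + j0
Denominator: (j20000) + 2000 = 2000 + j20000
|N| = √(2² + 0²) ≈ 2, ∠N ≈ 0.00°
|D| = √(2000² + 20000²) ≈ 20100, ∠D ≈ 84.29°
∠T = 0.00° − 84.29° = -84.29°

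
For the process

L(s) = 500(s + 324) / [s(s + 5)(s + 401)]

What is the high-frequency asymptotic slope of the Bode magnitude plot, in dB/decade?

-40 dB/decade

Each pole contributes −20 dB/decade at high frequency; each zero contributes +20 dB/decade.
Net: 1 zero(s) − 3 pole(s) → -40 dB/decade.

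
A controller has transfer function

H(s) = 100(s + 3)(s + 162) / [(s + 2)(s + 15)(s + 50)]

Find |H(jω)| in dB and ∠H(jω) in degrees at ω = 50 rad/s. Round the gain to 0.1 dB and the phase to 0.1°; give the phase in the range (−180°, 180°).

At s = jω = j50:
zero (s+3): 3 + j50 → |·| = √(3²+50²) = √2509 ≈ 50.09, ∠ = arctan(50/3) ≈ 86.57°
zero (s+162): 162 + j50 → |·| = √(162²+50²) = √28744 ≈ 169.54, ∠ = arctan(50/162) ≈ 17.15°
pole (s+2): 2 + j50 → |·| = √(2²+50²) = √2504 ≈ 50.04, ∠ = arctan(50/2) ≈ 87.71°
pole (s+15): 15 + j50 → |·| = √(15²+50²) = √2725 ≈ 52.202, ∠ = arctan(50/15) ≈ 73.30°
pole (s+50): 50 + j50 → |·| = √(50²+50²) = √5000 ≈ 70.711, ∠ = arctan(50/50) ≈ 45.00°
|H| = 100 · 8492.3 / 1.8471e+05 ≈ 4.5976
Gain = 20 log₁₀(4.5976) ≈ 13.25 dB
∠H = 103.72° − 206.01° = -102.29°

13.3 dB, -102.3°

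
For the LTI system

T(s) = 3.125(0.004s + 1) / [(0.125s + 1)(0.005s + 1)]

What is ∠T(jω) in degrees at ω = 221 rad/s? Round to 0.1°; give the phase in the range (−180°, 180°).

-94.3°

At ω = 221 rad/s:
zero (1 + j221·0.004) = 1 + j0.884 → |·| ≈ 1.3347, ∠ ≈ 41.48°
pole (1 + j221·0.125) = 1 + j27.625 → |·| ≈ 27.643, ∠ ≈ 87.93°
pole (1 + j221·0.005) = 1 + j1.105 → |·| ≈ 1.4903, ∠ ≈ 47.86°
∠T = (41.48°) − (87.93° + 47.86°) = -94.31°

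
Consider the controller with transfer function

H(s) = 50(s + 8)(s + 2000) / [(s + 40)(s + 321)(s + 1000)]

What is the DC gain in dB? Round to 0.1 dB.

-24.1 dB

H(0) = 50·8·2000 / (40·321·1000) ≈ 0.062305
20 log₁₀(0.062305) ≈ -24.11 dB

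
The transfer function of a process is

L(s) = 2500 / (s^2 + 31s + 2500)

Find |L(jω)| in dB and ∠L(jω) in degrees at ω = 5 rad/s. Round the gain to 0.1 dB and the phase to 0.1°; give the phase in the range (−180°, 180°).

0.1 dB, -3.6°

At s = jω = j5:
quadratic: (j5)² + 31·j5 + 2500 = 2475 + j155 → |·| ≈ 2479.8, ∠ ≈ 3.58°
|L| = 2500 / 2479.8 ≈ 1.0081
Gain = 20 log₁₀(1.0081) ≈ 0.07 dB
∠L = 0.00° − 3.58° = -3.58°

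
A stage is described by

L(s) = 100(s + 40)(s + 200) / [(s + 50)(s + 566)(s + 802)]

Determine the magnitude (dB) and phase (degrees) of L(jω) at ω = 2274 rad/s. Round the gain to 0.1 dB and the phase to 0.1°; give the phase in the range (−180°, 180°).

-27.9 dB, -61.4°

At s = jω = j2274:
zero (s+40): 40 + j2274 → |·| = √(40²+2274²) = √5172676 ≈ 2274.4, ∠ = arctan(2274/40) ≈ 88.99°
zero (s+200): 200 + j2274 → |·| = √(200²+2274²) = √5211076 ≈ 2282.8, ∠ = arctan(2274/200) ≈ 84.97°
pole (s+50): 50 + j2274 → |·| = √(50²+2274²) = √5173576 ≈ 2274.5, ∠ = arctan(2274/50) ≈ 88.74°
pole (s+566): 566 + j2274 → |·| = √(566²+2274²) = √5491432 ≈ 2343.4, ∠ = arctan(2274/566) ≈ 76.02°
pole (s+802): 802 + j2274 → |·| = √(802²+2274²) = √5814280 ≈ 2411.3, ∠ = arctan(2274/802) ≈ 70.57°
|L| = 100 · 5.192e+06 / 1.2852e+10 ≈ 0.040398
Gain = 20 log₁₀(0.040398) ≈ -27.87 dB
∠L = 173.96° − 235.33° = -61.37°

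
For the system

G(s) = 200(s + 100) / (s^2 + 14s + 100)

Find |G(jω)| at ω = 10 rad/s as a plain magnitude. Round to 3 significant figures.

144

At s = jω = j10:
zero (s+100): 100 + j10 → |·| = √(100²+10²) = √10100 ≈ 100.5, ∠ = arctan(10/100) ≈ 5.71°
quadratic: (j10)² + 14·j10 + 100 = 0 + j140 → |·| ≈ 140, ∠ ≈ 90.00°
|G| = 200 · 100.5 / 140 ≈ 143.57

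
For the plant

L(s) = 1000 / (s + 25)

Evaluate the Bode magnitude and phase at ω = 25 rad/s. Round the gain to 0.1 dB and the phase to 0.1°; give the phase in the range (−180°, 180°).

29.0 dB, -45.0°

Substitute s = j25:
Numerator: 1000 = 1000 + j0
Denominator: (j25) + 25 = 25 + j25
|N| = √(1000² + 0²) ≈ 1000, ∠N ≈ 0.00°
|D| = √(25² + 25²) ≈ 35.355, ∠D ≈ 45.00°
|L| = 1000 / 35.355 ≈ 28.285
Gain = 20 log₁₀(28.285) ≈ 29.03 dB
∠L = 0.00° − 45.00° = -45.00°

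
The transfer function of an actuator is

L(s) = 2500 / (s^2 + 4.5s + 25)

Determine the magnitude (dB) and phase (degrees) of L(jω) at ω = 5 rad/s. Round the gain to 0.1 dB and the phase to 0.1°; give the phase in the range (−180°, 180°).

At s = jω = j5:
quadratic: (j5)² + 4.5·j5 + 25 = 0 + j22.5 → |·| ≈ 22.5, ∠ ≈ 90.00°
|L| = 2500 / 22.5 ≈ 111.11
Gain = 20 log₁₀(111.11) ≈ 40.92 dB
∠L = 0.00° − 90.00° = -90.00°

40.9 dB, -90.0°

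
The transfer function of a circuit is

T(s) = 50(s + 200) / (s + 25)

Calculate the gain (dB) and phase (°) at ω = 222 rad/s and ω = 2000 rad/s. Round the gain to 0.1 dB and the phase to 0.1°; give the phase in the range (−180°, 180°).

ω = 222: 36.5 dB, -35.6°; ω = 2000: 34.0 dB, -5.0°

At s = jω = j222:
zero (s+200): 200 + j222 → |·| = √(200²+222²) = √89284 ≈ 298.8, ∠ = arctan(222/200) ≈ 47.98°
pole (s+25): 25 + j222 → |·| = √(25²+222²) = √49909 ≈ 223.4, ∠ = arctan(222/25) ≈ 83.57°
|T| = 50 · 298.8 / 223.4 ≈ 66.876
Gain = 20 log₁₀(66.876) ≈ 36.51 dB
∠T = 47.98° − 83.57° = -35.59°

At s = jω = j2000:
zero (s+200): 200 + j2000 → |·| = √(200²+2000²) = √4040000 ≈ 2010, ∠ = arctan(2000/200) ≈ 84.29°
pole (s+25): 25 + j2000 → |·| = √(25²+2000²) = √4000625 ≈ 2000.2, ∠ = arctan(2000/25) ≈ 89.28°
|T| = 50 · 2010 / 2000.2 ≈ 50.245
Gain = 20 log₁₀(50.245) ≈ 34.02 dB
∠T = 84.29° − 89.28° = -4.99°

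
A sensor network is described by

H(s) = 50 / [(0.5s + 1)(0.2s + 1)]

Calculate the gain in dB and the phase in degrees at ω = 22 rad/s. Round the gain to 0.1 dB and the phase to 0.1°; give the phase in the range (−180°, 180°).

At ω = 22 rad/s:
pole (1 + j22·0.5) = 1 + j11 → |·| ≈ 11.045, ∠ ≈ 84.81°
pole (1 + j22·0.2) = 1 + j4.4 → |·| ≈ 4.5122, ∠ ≈ 77.20°
|H| = 50 · 1 / (11.045 · 4.5122) ≈ 1.0033
Gain = 20 log₁₀(1.0033) ≈ 0.03 dB
∠H = (0°) − (84.81° + 77.20°) = -162.01°

0.0 dB, -162.0°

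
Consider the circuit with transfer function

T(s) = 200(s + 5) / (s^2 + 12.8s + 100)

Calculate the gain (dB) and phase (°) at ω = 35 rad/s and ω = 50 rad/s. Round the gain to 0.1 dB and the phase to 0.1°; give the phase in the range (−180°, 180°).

ω = 35: 15.3 dB, -76.4°; ω = 50: 12.1 dB, -80.8°

At s = jω = j35:
zero (s+5): 5 + j35 → |·| = √(5²+35²) = √1250 ≈ 35.355, ∠ = arctan(35/5) ≈ 81.87°
quadratic: (j35)² + 12.8·j35 + 100 = -1125 + j448 → |·| ≈ 1210.9, ∠ ≈ 158.29°
|T| = 200 · 35.355 / 1210.9 ≈ 5.8395
Gain = 20 log₁₀(5.8395) ≈ 15.33 dB
∠T = 81.87° − 158.29° = -76.42°

At s = jω = j50:
zero (s+5): 5 + j50 → |·| = √(5²+50²) = √2525 ≈ 50.249, ∠ = arctan(50/5) ≈ 84.29°
quadratic: (j50)² + 12.8·j50 + 100 = -2400 + j640 → |·| ≈ 2483.9, ∠ ≈ 165.07°
|T| = 200 · 50.249 / 2483.9 ≈ 4.046
Gain = 20 log₁₀(4.046) ≈ 12.14 dB
∠T = 84.29° − 165.07° = -80.78°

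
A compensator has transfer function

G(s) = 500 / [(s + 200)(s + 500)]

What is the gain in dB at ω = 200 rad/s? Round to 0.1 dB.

At s = jω = j200:
pole (s+200): 200 + j200 → |·| = √(200²+200²) = √80000 ≈ 282.84, ∠ = arctan(200/200) ≈ 45.00°
pole (s+500): 500 + j200 → |·| = √(500²+200²) = √290000 ≈ 538.52, ∠ = arctan(200/500) ≈ 21.80°
|G| = 500 / 1.5231e+05 ≈ 0.0032828
Gain = 20 log₁₀(0.0032828) ≈ -49.68 dB

-49.7 dB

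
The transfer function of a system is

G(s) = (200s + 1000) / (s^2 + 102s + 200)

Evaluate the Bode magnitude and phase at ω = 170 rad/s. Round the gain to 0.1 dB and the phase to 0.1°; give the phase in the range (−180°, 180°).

0.1 dB, -60.5°

Substitute s = j170:
Numerator: 200(j170) + 1000 = 1000 + j34000
Denominator: (j170)^2 + 102(j170) + 200 = -28700 + j17340
|N| = √(1000² + 34000²) ≈ 34015, ∠N ≈ 88.32°
|D| = √(28700² + 17340²) ≈ 33532, ∠D ≈ 148.86°
|G| = 34015 / 33532 ≈ 1.0144
Gain = 20 log₁₀(1.0144) ≈ 0.12 dB
∠G = 88.32° − 148.86° = -60.54°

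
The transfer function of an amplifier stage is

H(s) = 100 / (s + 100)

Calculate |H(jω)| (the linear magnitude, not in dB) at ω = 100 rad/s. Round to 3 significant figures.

0.707

At s = jω = j100:
pole (s+100): 100 + j100 → |·| = √(100²+100²) = √20000 ≈ 141.42, ∠ = arctan(100/100) ≈ 45.00°
|H| = 100 / 141.42 ≈ 0.70711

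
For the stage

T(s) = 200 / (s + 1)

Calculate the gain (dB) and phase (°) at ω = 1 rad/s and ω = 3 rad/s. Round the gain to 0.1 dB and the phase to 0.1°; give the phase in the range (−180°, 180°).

ω = 1: 43.0 dB, -45.0°; ω = 3: 36.0 dB, -71.6°

Substitute s = j1:
Numerator: 200 = 200 + j0
Denominator: (j1) + 1 = 1 + j1
|N| = √(200² + 0²) ≈ 200, ∠N ≈ 0.00°
|D| = √(1² + 1²) ≈ 1.4142, ∠D ≈ 45.00°
|T| = 200 / 1.4142 ≈ 141.42
Gain = 20 log₁₀(141.42) ≈ 43.01 dB
∠T = 0.00° − 45.00° = -45.00°

Substitute s = j3:
Numerator: 200 = 200 + j0
Denominator: (j3) + 1 = 1 + j3
|N| = √(200² + 0²) ≈ 200, ∠N ≈ 0.00°
|D| = √(1² + 3²) ≈ 3.1623, ∠D ≈ 71.57°
|T| = 200 / 3.1623 ≈ 63.245
Gain = 20 log₁₀(63.245) ≈ 36.02 dB
∠T = 0.00° − 71.57° = -71.57°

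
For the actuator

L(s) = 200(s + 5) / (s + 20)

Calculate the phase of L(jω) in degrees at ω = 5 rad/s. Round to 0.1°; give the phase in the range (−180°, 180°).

At s = jω = j5:
zero (s+5): 5 + j5 → |·| = √(5²+5²) = √50 ≈ 7.0711, ∠ = arctan(5/5) ≈ 45.00°
pole (s+20): 20 + j5 → |·| = √(20²+5²) = √425 ≈ 20.616, ∠ = arctan(5/20) ≈ 14.04°
∠L = 45.00° − 14.04° = 30.96°

31.0°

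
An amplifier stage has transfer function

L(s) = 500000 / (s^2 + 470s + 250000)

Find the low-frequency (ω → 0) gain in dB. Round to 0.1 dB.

6.0 dB

L(0) = 500000 / 250000 = 2
20 log₁₀(2) ≈ 6.02 dB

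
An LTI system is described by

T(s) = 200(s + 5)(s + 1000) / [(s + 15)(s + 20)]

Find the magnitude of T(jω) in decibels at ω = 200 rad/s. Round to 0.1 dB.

At s = jω = j200:
zero (s+5): 5 + j200 → |·| = √(5²+200²) = √40025 ≈ 200.06, ∠ = arctan(200/5) ≈ 88.57°
zero (s+1000): 1000 + j200 → |·| = √(1000²+200²) = √1040000 ≈ 1019.8, ∠ = arctan(200/1000) ≈ 11.31°
pole (s+15): 15 + j200 → |·| = √(15²+200²) = √40225 ≈ 200.56, ∠ = arctan(200/15) ≈ 85.71°
pole (s+20): 20 + j200 → |·| = √(20²+200²) = √40400 ≈ 201, ∠ = arctan(200/20) ≈ 84.29°
|T| = 200 · 2.0402e+05 / 40313 ≈ 1012.2
Gain = 20 log₁₀(1012.2) ≈ 60.11 dB

60.1 dB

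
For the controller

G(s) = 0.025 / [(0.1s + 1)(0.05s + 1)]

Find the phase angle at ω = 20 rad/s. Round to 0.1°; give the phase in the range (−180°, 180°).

-108.4°

At ω = 20 rad/s:
pole (1 + j20·0.1) = 1 + j2 → |·| ≈ 2.2361, ∠ ≈ 63.43°
pole (1 + j20·0.05) = 1 + j1 → |·| ≈ 1.4142, ∠ ≈ 45.00°
∠G = (0°) − (63.43° + 45.00°) = -108.43°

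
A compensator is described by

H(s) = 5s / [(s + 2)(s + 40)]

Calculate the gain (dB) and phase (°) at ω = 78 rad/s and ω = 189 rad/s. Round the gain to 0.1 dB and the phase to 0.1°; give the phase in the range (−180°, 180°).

ω = 78: -24.9 dB, -61.4°; ω = 189: -31.7 dB, -77.4°

At s = jω = j78:
zero at origin: s = j78 → |·| = 78, ∠ = 90.00°
pole (s+2): 2 + j78 → |·| = √(2²+78²) = √6088 ≈ 78.026, ∠ = arctan(78/2) ≈ 88.53°
pole (s+40): 40 + j78 → |·| = √(40²+78²) = √7684 ≈ 87.658, ∠ = arctan(78/40) ≈ 62.85°
|H| = 5 · 78 / 6839.6 ≈ 0.057021
Gain = 20 log₁₀(0.057021) ≈ -24.88 dB
∠H = 90.00° − 151.38° = -61.38°

At s = jω = j189:
zero at origin: s = j189 → |·| = 189, ∠ = 90.00°
pole (s+2): 2 + j189 → |·| = √(2²+189²) = √35725 ≈ 189.01, ∠ = arctan(189/2) ≈ 89.39°
pole (s+40): 40 + j189 → |·| = √(40²+189²) = √37321 ≈ 193.19, ∠ = arctan(189/40) ≈ 78.05°
|H| = 5 · 189 / 36515 ≈ 0.02588
Gain = 20 log₁₀(0.02588) ≈ -31.74 dB
∠H = 90.00° − 167.44° = -77.44°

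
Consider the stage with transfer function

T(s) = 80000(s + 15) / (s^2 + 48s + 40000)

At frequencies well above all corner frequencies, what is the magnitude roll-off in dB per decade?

Each pole contributes −20 dB/decade at high frequency; each zero contributes +20 dB/decade.
Net: 1 zero(s) − 2 pole(s) → -20 dB/decade.

-20 dB/decade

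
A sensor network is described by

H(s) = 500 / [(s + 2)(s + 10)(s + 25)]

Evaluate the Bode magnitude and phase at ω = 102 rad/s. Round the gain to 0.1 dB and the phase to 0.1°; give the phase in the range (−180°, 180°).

-66.8 dB, 110.5°

At s = jω = j102:
pole (s+2): 2 + j102 → |·| = √(2²+102²) = √10408 ≈ 102.02, ∠ = arctan(102/2) ≈ 88.88°
pole (s+10): 10 + j102 → |·| = √(10²+102²) = √10504 ≈ 102.49, ∠ = arctan(102/10) ≈ 84.40°
pole (s+25): 25 + j102 → |·| = √(25²+102²) = √11029 ≈ 105.02, ∠ = arctan(102/25) ≈ 76.23°
|H| = 500 / 1.0981e+06 ≈ 0.00045533
Gain = 20 log₁₀(0.00045533) ≈ -66.83 dB
∠H = 0.00° − 249.51° = -249.51° ≡ 110.49° (principal value)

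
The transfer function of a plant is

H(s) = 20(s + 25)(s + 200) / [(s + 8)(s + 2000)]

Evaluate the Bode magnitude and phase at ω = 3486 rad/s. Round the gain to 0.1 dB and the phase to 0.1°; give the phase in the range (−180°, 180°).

At s = jω = j3486:
zero (s+25): 25 + j3486 → |·| = √(25²+3486²) = √12152821 ≈ 3486.1, ∠ = arctan(3486/25) ≈ 89.59°
zero (s+200): 200 + j3486 → |·| = √(200²+3486²) = √12192196 ≈ 3491.7, ∠ = arctan(3486/200) ≈ 86.72°
pole (s+8): 8 + j3486 → |·| = √(8²+3486²) = √12152260 ≈ 3486, ∠ = arctan(3486/8) ≈ 89.87°
pole (s+2000): 2000 + j3486 → |·| = √(2000²+3486²) = √16152196 ≈ 4019, ∠ = arctan(3486/2000) ≈ 60.16°
|H| = 20 · 1.2172e+07 / 1.401e+07 ≈ 17.376
Gain = 20 log₁₀(17.376) ≈ 24.80 dB
∠H = 176.31° − 150.03° = 26.28°

24.8 dB, 26.3°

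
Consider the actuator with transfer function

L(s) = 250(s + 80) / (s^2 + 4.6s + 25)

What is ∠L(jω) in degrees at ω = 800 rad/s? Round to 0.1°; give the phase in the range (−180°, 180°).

-95.4°

At s = jω = j800:
zero (s+80): 80 + j800 → |·| = √(80²+800²) = √646400 ≈ 803.99, ∠ = arctan(800/80) ≈ 84.29°
quadratic: (j800)² + 4.6·j800 + 25 = -639975 + j3680 → |·| ≈ 6.3999e+05, ∠ ≈ 179.67°
∠L = 84.29° − 179.67° = -95.38°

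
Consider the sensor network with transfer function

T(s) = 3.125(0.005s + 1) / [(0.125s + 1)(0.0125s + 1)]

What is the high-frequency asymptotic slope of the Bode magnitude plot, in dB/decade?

Each pole contributes −20 dB/decade at high frequency; each zero contributes +20 dB/decade.
Net: 1 zero(s) − 2 pole(s) → -20 dB/decade.

-20 dB/decade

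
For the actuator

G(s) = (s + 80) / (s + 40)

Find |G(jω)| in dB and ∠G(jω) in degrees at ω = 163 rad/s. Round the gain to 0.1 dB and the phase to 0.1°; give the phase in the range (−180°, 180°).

Substitute s = j163:
Numerator: (j163) + 80 = 80 + j163
Denominator: (j163) + 40 = 40 + j163
|N| = √(80² + 163²) ≈ 181.57, ∠N ≈ 63.86°
|D| = √(40² + 163²) ≈ 167.84, ∠D ≈ 76.21°
|G| = 181.57 / 167.84 ≈ 1.0818
Gain = 20 log₁₀(1.0818) ≈ 0.68 dB
∠G = 63.86° − 76.21° = -12.35°

0.7 dB, -12.4°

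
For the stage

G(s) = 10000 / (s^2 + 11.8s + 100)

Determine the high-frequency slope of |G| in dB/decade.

-40 dB/decade

Each pole contributes −20 dB/decade at high frequency; each zero contributes +20 dB/decade.
Net: 0 zero(s) − 2 pole(s) → -40 dB/decade.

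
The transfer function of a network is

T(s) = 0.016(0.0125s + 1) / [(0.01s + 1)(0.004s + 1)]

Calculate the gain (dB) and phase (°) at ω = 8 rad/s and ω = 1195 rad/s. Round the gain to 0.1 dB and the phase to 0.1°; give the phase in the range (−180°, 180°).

At ω = 8 rad/s:
zero (1 + j8·0.0125) = 1 + j0.1 → |·| ≈ 1.005, ∠ ≈ 5.71°
pole (1 + j8·0.01) = 1 + j0.08 → |·| ≈ 1.0032, ∠ ≈ 4.57°
pole (1 + j8·0.004) = 1 + j0.032 → |·| ≈ 1.0005, ∠ ≈ 1.83°
|T| = 0.016 · 1.005 / (1.0032 · 1.0005) ≈ 0.016021
Gain = 20 log₁₀(0.016021) ≈ -35.91 dB
∠T = (5.71°) − (4.57° + 1.83°) = -0.69°

At ω = 1195 rad/s:
zero (1 + j1195·0.0125) = 1 + j14.9375 → |·| ≈ 14.971, ∠ ≈ 86.17°
pole (1 + j1195·0.01) = 1 + j11.95 → |·| ≈ 11.992, ∠ ≈ 85.22°
pole (1 + j1195·0.004) = 1 + j4.78 → |·| ≈ 4.8835, ∠ ≈ 78.18°
|T| = 0.016 · 14.971 / (11.992 · 4.8835) ≈ 0.0040902
Gain = 20 log₁₀(0.0040902) ≈ -47.77 dB
∠T = (86.17°) − (85.22° + 78.18°) = -77.23°

ω = 8: -35.9 dB, -0.7°; ω = 1195: -47.8 dB, -77.2°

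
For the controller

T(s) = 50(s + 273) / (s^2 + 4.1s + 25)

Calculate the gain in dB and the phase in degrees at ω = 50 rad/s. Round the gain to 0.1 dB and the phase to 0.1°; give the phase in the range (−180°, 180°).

At s = jω = j50:
zero (s+273): 273 + j50 → |·| = √(273²+50²) = √77029 ≈ 277.54, ∠ = arctan(50/273) ≈ 10.38°
quadratic: (j50)² + 4.1·j50 + 25 = -2475 + j205 → |·| ≈ 2483.5, ∠ ≈ 175.27°
|T| = 50 · 277.54 / 2483.5 ≈ 5.5877
Gain = 20 log₁₀(5.5877) ≈ 14.94 dB
∠T = 10.38° − 175.27° = -164.89°

14.9 dB, -164.9°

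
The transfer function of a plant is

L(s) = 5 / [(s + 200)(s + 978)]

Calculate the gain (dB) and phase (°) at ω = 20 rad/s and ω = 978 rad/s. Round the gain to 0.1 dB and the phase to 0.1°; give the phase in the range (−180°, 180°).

ω = 20: -91.9 dB, -6.9°; ω = 978: -108.8 dB, -123.4°

At s = jω = j20:
pole (s+200): 200 + j20 → |·| = √(200²+20²) = √40400 ≈ 201, ∠ = arctan(20/200) ≈ 5.71°
pole (s+978): 978 + j20 → |·| = √(978²+20²) = √956884 ≈ 978.2, ∠ = arctan(20/978) ≈ 1.17°
|L| = 5 / 1.9662e+05 ≈ 2.543e-05
Gain = 20 log₁₀(2.543e-05) ≈ -91.89 dB
∠L = 0.00° − 6.88° = -6.88°

At s = jω = j978:
pole (s+200): 200 + j978 → |·| = √(200²+978²) = √996484 ≈ 998.24, ∠ = arctan(978/200) ≈ 78.44°
pole (s+978): 978 + j978 → |·| = √(978²+978²) = √1912968 ≈ 1383.1, ∠ = arctan(978/978) ≈ 45.00°
|L| = 5 / 1.3807e+06 ≈ 3.6214e-06
Gain = 20 log₁₀(3.6214e-06) ≈ -108.82 dB
∠L = 0.00° − 123.44° = -123.44°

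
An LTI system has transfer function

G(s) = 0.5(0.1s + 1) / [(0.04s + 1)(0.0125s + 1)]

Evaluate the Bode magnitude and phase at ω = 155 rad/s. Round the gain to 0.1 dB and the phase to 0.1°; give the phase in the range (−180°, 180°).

-4.9 dB, -57.2°

At ω = 155 rad/s:
zero (1 + j155·0.1) = 1 + j15.5 → |·| ≈ 15.532, ∠ ≈ 86.31°
pole (1 + j155·0.04) = 1 + j6.2 → |·| ≈ 6.2801, ∠ ≈ 80.84°
pole (1 + j155·0.0125) = 1 + j1.9375 → |·| ≈ 2.1803, ∠ ≈ 62.70°
|G| = 0.5 · 15.532 / (6.2801 · 2.1803) ≈ 0.56717
Gain = 20 log₁₀(0.56717) ≈ -4.93 dB
∠G = (86.31°) − (80.84° + 62.70°) = -57.23°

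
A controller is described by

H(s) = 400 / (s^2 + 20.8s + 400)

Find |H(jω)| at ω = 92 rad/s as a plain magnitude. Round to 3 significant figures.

At s = jω = j92:
quadratic: (j92)² + 20.8·j92 + 400 = -8064 + j1913.6 → |·| ≈ 8287.9, ∠ ≈ 166.65°
|H| = 400 / 8287.9 ≈ 0.048263

0.0483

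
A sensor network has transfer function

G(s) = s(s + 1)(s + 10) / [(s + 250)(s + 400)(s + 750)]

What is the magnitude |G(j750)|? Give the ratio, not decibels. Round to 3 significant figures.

At s = jω = j750:
zero (s+1): 1 + j750 → |·| = √(1²+750²) = √562501 ≈ 750, ∠ = arctan(750/1) ≈ 89.92°
zero (s+10): 10 + j750 → |·| = √(10²+750²) = √562600 ≈ 750.07, ∠ = arctan(750/10) ≈ 89.24°
zero at origin: s = j750 → |·| = 750, ∠ = 90.00°
pole (s+250): 250 + j750 → |·| = √(250²+750²) = √625000 ≈ 790.57, ∠ = arctan(750/250) ≈ 71.57°
pole (s+400): 400 + j750 → |·| = √(400²+750²) = √722500 ≈ 850, ∠ = arctan(750/400) ≈ 61.93°
pole (s+750): 750 + j750 → |·| = √(750²+750²) = √1125000 ≈ 1060.7, ∠ = arctan(750/750) ≈ 45.00°
|G| = 1 · 4.2191e+08 / 7.1277e+08 ≈ 0.59193

0.592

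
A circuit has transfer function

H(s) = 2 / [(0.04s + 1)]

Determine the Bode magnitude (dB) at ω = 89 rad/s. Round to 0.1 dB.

At ω = 89 rad/s:
pole (1 + j89·0.04) = 1 + j3.56 → |·| ≈ 3.6978, ∠ ≈ 74.31°
|H| = 2 · 1 / (3.6978) ≈ 0.54086
Gain = 20 log₁₀(0.54086) ≈ -5.34 dB

-5.3 dB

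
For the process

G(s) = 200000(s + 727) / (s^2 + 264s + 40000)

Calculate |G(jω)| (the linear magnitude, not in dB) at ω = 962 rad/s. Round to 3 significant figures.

At s = jω = j962:
zero (s+727): 727 + j962 → |·| = √(727²+962²) = √1453973 ≈ 1205.8, ∠ = arctan(962/727) ≈ 52.92°
quadratic: (j962)² + 264·j962 + 40000 = -885444 + j253968 → |·| ≈ 9.2115e+05, ∠ ≈ 164.00°
|G| = 200000 · 1205.8 / 9.2115e+05 ≈ 261.8

262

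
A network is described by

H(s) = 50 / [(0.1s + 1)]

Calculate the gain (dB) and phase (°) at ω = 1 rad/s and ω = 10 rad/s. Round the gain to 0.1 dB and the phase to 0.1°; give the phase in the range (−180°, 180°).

At ω = 1 rad/s:
pole (1 + j1·0.1) = 1 + j0.1 → |·| ≈ 1.005, ∠ ≈ 5.71°
|H| = 50 · 1 / (1.005) ≈ 49.751
Gain = 20 log₁₀(49.751) ≈ 33.94 dB
∠H = (0°) − (5.71°) = -5.71°

At ω = 10 rad/s:
pole (1 + j10·0.1) = 1 + j1 → |·| ≈ 1.4142, ∠ ≈ 45.00°
|H| = 50 · 1 / (1.4142) ≈ 35.356
Gain = 20 log₁₀(35.356) ≈ 30.97 dB
∠H = (0°) − (45.00°) = -45.00°

ω = 1: 33.9 dB, -5.7°; ω = 10: 31.0 dB, -45.0°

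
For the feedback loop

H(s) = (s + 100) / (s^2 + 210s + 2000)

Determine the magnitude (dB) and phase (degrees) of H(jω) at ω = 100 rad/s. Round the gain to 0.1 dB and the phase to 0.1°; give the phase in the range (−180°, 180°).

-44.0 dB, -65.9°

Substitute s = j100:
Numerator: (j100) + 100 = 100 + j100
Denominator: (j100)^2 + 210(j100) + 2000 = -8000 + j21000
|N| = √(100² + 100²) ≈ 141.42, ∠N ≈ 45.00°
|D| = √(8000² + 21000²) ≈ 22472, ∠D ≈ 110.85°
|H| = 141.42 / 22472 ≈ 0.0062932
Gain = 20 log₁₀(0.0062932) ≈ -44.02 dB
∠H = 45.00° − 110.85° = -65.85°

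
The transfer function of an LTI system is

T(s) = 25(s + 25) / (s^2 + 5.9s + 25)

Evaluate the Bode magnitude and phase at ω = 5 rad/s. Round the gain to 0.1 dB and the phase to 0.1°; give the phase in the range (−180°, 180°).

At s = jω = j5:
zero (s+25): 25 + j5 → |·| = √(25²+5²) = √650 ≈ 25.495, ∠ = arctan(5/25) ≈ 11.31°
quadratic: (j5)² + 5.9·j5 + 25 = 0 + j29.5 → |·| ≈ 29.5, ∠ ≈ 90.00°
|T| = 25 · 25.495 / 29.5 ≈ 21.606
Gain = 20 log₁₀(21.606) ≈ 26.69 dB
∠T = 11.31° − 90.00° = -78.69°

26.7 dB, -78.7°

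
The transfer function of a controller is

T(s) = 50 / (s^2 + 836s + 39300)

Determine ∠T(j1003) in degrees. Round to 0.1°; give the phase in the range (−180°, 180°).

-139.1°

Substitute s = j1003:
Numerator: 50 = 50 + j0
Denominator: (j1003)^2 + 836(j1003) + 39300 = -966709 + j838508
|N| = √(50² + 0²) ≈ 50, ∠N ≈ 0.00°
|D| = √(966709² + 838508²) ≈ 1.2797e+06, ∠D ≈ 139.06°
∠T = 0.00° − 139.06° = -139.06°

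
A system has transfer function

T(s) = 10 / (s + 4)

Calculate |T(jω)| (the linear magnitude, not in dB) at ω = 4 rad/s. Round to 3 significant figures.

At s = jω = j4:
pole (s+4): 4 + j4 → |·| = √(4²+4²) = √32 ≈ 5.6569, ∠ = arctan(4/4) ≈ 45.00°
|T| = 10 / 5.6569 ≈ 1.7678

1.77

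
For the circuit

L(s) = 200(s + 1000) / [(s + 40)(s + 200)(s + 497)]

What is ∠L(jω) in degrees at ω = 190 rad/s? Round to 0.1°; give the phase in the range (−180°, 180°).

-131.8°

At s = jω = j190:
zero (s+1000): 1000 + j190 → |·| = √(1000²+190²) = √1036100 ≈ 1017.9, ∠ = arctan(190/1000) ≈ 10.76°
pole (s+40): 40 + j190 → |·| = √(40²+190²) = √37700 ≈ 194.16, ∠ = arctan(190/40) ≈ 78.11°
pole (s+200): 200 + j190 → |·| = √(200²+190²) = √76100 ≈ 275.86, ∠ = arctan(190/200) ≈ 43.53°
pole (s+497): 497 + j190 → |·| = √(497²+190²) = √283109 ≈ 532.08, ∠ = arctan(190/497) ≈ 20.92°
∠L = 10.76° − 142.56° = -131.80°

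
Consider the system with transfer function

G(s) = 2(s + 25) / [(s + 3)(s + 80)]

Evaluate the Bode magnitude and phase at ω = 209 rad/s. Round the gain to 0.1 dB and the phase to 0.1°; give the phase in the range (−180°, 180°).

-40.9 dB, -75.1°

At s = jω = j209:
zero (s+25): 25 + j209 → |·| = √(25²+209²) = √44306 ≈ 210.49, ∠ = arctan(209/25) ≈ 83.18°
pole (s+3): 3 + j209 → |·| = √(3²+209²) = √43690 ≈ 209.02, ∠ = arctan(209/3) ≈ 89.18°
pole (s+80): 80 + j209 → |·| = √(80²+209²) = √50081 ≈ 223.79, ∠ = arctan(209/80) ≈ 69.05°
|G| = 2 · 210.49 / 46777 ≈ 0.0089997
Gain = 20 log₁₀(0.0089997) ≈ -40.92 dB
∠G = 83.18° − 158.23° = -75.05°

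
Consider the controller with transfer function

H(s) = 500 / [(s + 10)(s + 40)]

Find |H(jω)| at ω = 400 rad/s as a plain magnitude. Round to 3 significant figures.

At s = jω = j400:
pole (s+10): 10 + j400 → |·| = √(10²+400²) = √160100 ≈ 400.12, ∠ = arctan(400/10) ≈ 88.57°
pole (s+40): 40 + j400 → |·| = √(40²+400²) = √161600 ≈ 402, ∠ = arctan(400/40) ≈ 84.29°
|H| = 500 / 1.6085e+05 ≈ 0.0031085

0.00311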